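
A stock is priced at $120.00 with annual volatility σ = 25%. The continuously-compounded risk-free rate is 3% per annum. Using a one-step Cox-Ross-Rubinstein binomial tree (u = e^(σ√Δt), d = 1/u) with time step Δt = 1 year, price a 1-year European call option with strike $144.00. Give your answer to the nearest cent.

CRR parameters: u = e^(σ√Δt) = e^(0.25·√1) = 1.2840, d = 1/u = 0.7788
Per-period rate: rΔt = 0.03·1 = 0.03, so R = e^0.03 = 1.0305
Risk-neutral probability p = (e^0.03 − 0.7788)/(1.2840 − 0.7788) = 0.2517/0.5052 = 0.4981
Terminal stock prices: S_u = 154.1, S_d = 93.46
Terminal payoffs (S − K): max(10.08, 0) = 10.08, max(-50.54, 0) = 0
Node 0 (S = 120): V_0 = e^(−0.03)·[0.4981·10.0831 + 0.5019·0.0000] = 4.8740

$4.87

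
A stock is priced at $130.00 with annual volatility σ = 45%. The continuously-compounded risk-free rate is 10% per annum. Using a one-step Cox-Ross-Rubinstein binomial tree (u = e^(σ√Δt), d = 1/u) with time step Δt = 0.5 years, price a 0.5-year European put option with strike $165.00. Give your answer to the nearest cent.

$33.48

CRR parameters: u = e^(σ√Δt) = e^(0.45·√0.5) = 1.3746, d = 1/u = 0.7275
Per-period rate: rΔt = 0.1·0.5 = 0.05, so R = e^0.05 = 1.0513
Risk-neutral probability p = (e^0.05 − 0.7275)/(1.3746 − 0.7275) = 0.3238/0.6472 = 0.5003
Terminal stock prices: S_u = 178.7, S_d = 94.57
Terminal payoffs (K − S): max(-13.7, 0) = 0, max(70.43, 0) = 70.43
Node 0 (S = 130): V_0 = e^(−0.05)·[0.5003·0.0000 + 0.4997·70.4304] = 33.4752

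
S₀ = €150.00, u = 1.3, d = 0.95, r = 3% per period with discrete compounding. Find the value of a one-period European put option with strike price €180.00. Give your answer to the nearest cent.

Risk-neutral probability p = (1 + 0.03 − 0.95)/(1.3 − 0.95) = 0.0800/0.3500 = 0.2286
Terminal stock prices: S_u = 195, S_d = 142.5
Terminal payoffs (K − S): max(-15, 0) = 0, max(37.5, 0) = 37.5
Node 0 (S = 150): V_0 = 1/1.03·[0.2286·0.0000 + 0.7714·37.5000] = 28.0860

€28.09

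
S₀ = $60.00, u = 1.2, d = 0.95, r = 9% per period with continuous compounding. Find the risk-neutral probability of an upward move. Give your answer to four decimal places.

p = 0.5767

Risk-neutral probability p = (e^0.09 − 0.95)/(1.2 − 0.95) = 0.1442/0.2500 = 0.5767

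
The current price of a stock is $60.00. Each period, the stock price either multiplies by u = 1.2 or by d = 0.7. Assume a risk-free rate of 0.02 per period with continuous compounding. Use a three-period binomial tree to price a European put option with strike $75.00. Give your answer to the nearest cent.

$17.73

Risk-neutral probability p = (e^0.02 − 0.7)/(1.2 − 0.7) = 0.3202/0.5000 = 0.6404
Terminal stock prices: S_uuu = 103.7, S_uud = 60.48, S_udd = 35.28, S_ddd = 20.58
Terminal payoffs (K − S): max(-28.68, 0) = 0, max(14.52, 0) = 14.52, max(39.72, 0) = 39.72, max(54.42, 0) = 54.42
Node uu (S = 86.4): V_uu = e^(−0.02)·[0.6404·0.0000 + 0.3596·14.5200] = 5.1180
Node ud (S = 50.4): V_ud = e^(−0.02)·[0.6404·14.5200 + 0.3596·39.7200] = 23.1149
Node dd (S = 29.4): V_dd = e^(−0.02)·[0.6404·39.7200 + 0.3596·54.4200] = 44.1149
Node u (S = 72): V_u = e^(−0.02)·[0.6404·5.1180 + 0.3596·23.1149] = 11.3601
Node d (S = 42): V_d = e^(−0.02)·[0.6404·23.1149 + 0.3596·44.1149] = 30.0592
Node 0 (S = 60): V_0 = e^(−0.02)·[0.6404·11.3601 + 0.3596·30.0592] = 17.7262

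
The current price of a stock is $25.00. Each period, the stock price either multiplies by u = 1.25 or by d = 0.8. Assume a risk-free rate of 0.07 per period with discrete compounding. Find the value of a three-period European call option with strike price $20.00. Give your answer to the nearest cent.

$9.05

Risk-neutral probability p = (1 + 0.07 − 0.8)/(1.25 − 0.8) = 0.2700/0.4500 = 0.6000
Terminal stock prices: S_uuu = 48.83, S_uud = 31.25, S_udd = 20, S_ddd = 12.8
Terminal payoffs (S − K): max(28.83, 0) = 28.83, max(11.25, 0) = 11.25, max(0, 0) = 0, max(-7.2, 0) = 0
Node uu (S = 39.06): V_uu = 1/1.07·[0.6000·28.8281 + 0.4000·11.2500] = 20.3709
Node ud (S = 25): V_ud = 1/1.07·[0.6000·11.2500 + 0.4000·0.0000] = 6.3084
Node dd (S = 16): V_dd = 1/1.07·[0.6000·0.0000 + 0.4000·0.0000] = 0.0000
Node u (S = 31.25): V_u = 1/1.07·[0.6000·20.3709 + 0.4000·6.3084] = 13.7812
Node d (S = 20): V_d = 1/1.07·[0.6000·6.3084 + 0.4000·0.0000] = 3.5374
Node 0 (S = 25): V_0 = 1/1.07·[0.6000·13.7812 + 0.4000·3.5374] = 9.0502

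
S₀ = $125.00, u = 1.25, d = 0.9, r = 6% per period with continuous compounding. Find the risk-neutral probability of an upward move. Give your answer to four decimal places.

Risk-neutral probability p = (e^0.06 − 0.9)/(1.25 − 0.9) = 0.1618/0.3500 = 0.4624

p = 0.4624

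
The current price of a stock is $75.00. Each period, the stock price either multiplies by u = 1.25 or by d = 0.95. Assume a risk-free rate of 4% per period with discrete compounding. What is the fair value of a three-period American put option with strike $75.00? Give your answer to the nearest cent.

$3.31

Risk-neutral probability p = (1 + 0.04 − 0.95)/(1.25 − 0.95) = 0.0900/0.3000 = 0.3000
Terminal stock prices: S_uuu = 146.5, S_uud = 111.3, S_udd = 84.61, S_ddd = 64.3
Terminal payoffs (K − S): max(-71.48, 0) = 0, max(-36.33, 0) = 0, max(-9.609, 0) = 0, max(10.7, 0) = 10.7
Node uu (S = 117.2): continuation = 1/1.04·[0.3000·0.0000 + 0.7000·0.0000] = 0.0000; exercise value = 0.0000 ≤ continuation, so V_uu = 0.0000
Node ud (S = 89.06): continuation = 1/1.04·[0.3000·0.0000 + 0.7000·0.0000] = 0.0000; exercise value = 0.0000 ≤ continuation, so V_ud = 0.0000
Node dd (S = 67.69): continuation = 1/1.04·[0.3000·0.0000 + 0.7000·10.6969] = 7.1998; exercise value = 7.3125 > continuation, so V_dd = 7.3125 (exercise)
Node u (S = 93.75): continuation = 1/1.04·[0.3000·0.0000 + 0.7000·0.0000] = 0.0000; exercise value = 0.0000 ≤ continuation, so V_u = 0.0000
Node d (S = 71.25): continuation = 1/1.04·[0.3000·0.0000 + 0.7000·7.3125] = 4.9219; exercise value = 3.7500 ≤ continuation, so V_d = 4.9219
Node 0 (S = 75): continuation = 1/1.04·[0.3000·0.0000 + 0.7000·4.9219] = 3.3128; exercise value = 0.0000 ≤ continuation, so V_0 = 3.3128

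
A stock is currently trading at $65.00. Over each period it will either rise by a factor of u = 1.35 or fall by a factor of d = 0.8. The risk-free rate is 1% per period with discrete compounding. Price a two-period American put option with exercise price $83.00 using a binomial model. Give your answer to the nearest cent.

$21.94

Risk-neutral probability p = (1 + 0.01 − 0.8)/(1.35 − 0.8) = 0.2100/0.5500 = 0.3818
Terminal stock prices: S_uu = 118.5, S_ud = 70.2, S_dd = 41.6
Terminal payoffs (K − S): max(-35.46, 0) = 0, max(12.8, 0) = 12.8, max(41.4, 0) = 41.4
Node u (S = 87.75): continuation = 1/1.01·[0.3818·0.0000 + 0.6182·12.8000] = 7.8344; exercise value = 0.0000 ≤ continuation, so V_u = 7.8344
Node d (S = 52): continuation = 1/1.01·[0.3818·12.8000 + 0.6182·41.4000] = 30.1782; exercise value = 31.0000 > continuation, so V_d = 31.0000 (exercise)
Node 0 (S = 65): continuation = 1/1.01·[0.3818·7.8344 + 0.6182·31.0000] = 21.9356; exercise value = 18.0000 ≤ continuation, so V_0 = 21.9356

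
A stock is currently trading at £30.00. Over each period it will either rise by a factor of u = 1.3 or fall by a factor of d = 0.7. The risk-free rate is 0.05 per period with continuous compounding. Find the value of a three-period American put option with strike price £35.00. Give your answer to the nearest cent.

£7.21

Risk-neutral probability p = (e^0.05 − 0.7)/(1.3 − 0.7) = 0.3513/0.6000 = 0.5855
Terminal stock prices: S_uuu = 65.91, S_uud = 35.49, S_udd = 19.11, S_ddd = 10.29
Terminal payoffs (K − S): max(-30.91, 0) = 0, max(-0.49, 0) = 0, max(15.89, 0) = 15.89, max(24.71, 0) = 24.71
Node uu (S = 50.7): continuation = e^(−0.05)·[0.5855·0.0000 + 0.4145·0.0000] = 0.0000; exercise value = 0.0000 ≤ continuation, so V_uu = 0.0000
Node ud (S = 27.3): continuation = e^(−0.05)·[0.5855·0.0000 + 0.4145·15.8900] = 6.2659; exercise value = 7.7000 > continuation, so V_ud = 7.7000 (exercise)
Node dd (S = 14.7): continuation = e^(−0.05)·[0.5855·15.8900 + 0.4145·24.7100] = 18.5930; exercise value = 20.3000 > continuation, so V_dd = 20.3000 (exercise)
Node u (S = 39): continuation = e^(−0.05)·[0.5855·0.0000 + 0.4145·7.7000] = 3.0363; exercise value = 0.0000 ≤ continuation, so V_u = 3.0363
Node d (S = 21): continuation = e^(−0.05)·[0.5855·7.7000 + 0.4145·20.3000] = 12.2930; exercise value = 14.0000 > continuation, so V_d = 14.0000 (exercise)
Node 0 (S = 30): continuation = e^(−0.05)·[0.5855·3.0363 + 0.4145·14.0000] = 7.2116; exercise value = 5.0000 ≤ continuation, so V_0 = 7.2116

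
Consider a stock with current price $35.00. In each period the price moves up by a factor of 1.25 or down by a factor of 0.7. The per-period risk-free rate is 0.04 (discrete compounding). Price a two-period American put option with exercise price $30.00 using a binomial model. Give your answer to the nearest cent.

Risk-neutral probability p = (1 + 0.04 − 0.7)/(1.25 − 0.7) = 0.3400/0.5500 = 0.6182
Terminal stock prices: S_uu = 54.69, S_ud = 30.62, S_dd = 17.15
Terminal payoffs (K − S): max(-24.69, 0) = 0, max(-0.625, 0) = 0, max(12.85, 0) = 12.85
Node u (S = 43.75): continuation = 1/1.04·[0.6182·0.0000 + 0.3818·0.0000] = 0.0000; exercise value = 0.0000 ≤ continuation, so V_u = 0.0000
Node d (S = 24.5): continuation = 1/1.04·[0.6182·0.0000 + 0.3818·12.8500] = 4.7177; exercise value = 5.5000 > continuation, so V_d = 5.5000 (exercise)
Node 0 (S = 35): continuation = 1/1.04·[0.6182·0.0000 + 0.3818·5.5000] = 2.0192; exercise value = 0.0000 ≤ continuation, so V_0 = 2.0192

$2.02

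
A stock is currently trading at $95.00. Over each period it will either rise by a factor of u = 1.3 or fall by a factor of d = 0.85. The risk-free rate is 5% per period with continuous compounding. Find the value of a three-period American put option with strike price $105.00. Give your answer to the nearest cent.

$14.60

Risk-neutral probability p = (e^0.05 − 0.85)/(1.3 − 0.85) = 0.2013/0.4500 = 0.4473
Terminal stock prices: S_uuu = 208.7, S_uud = 136.5, S_udd = 89.23, S_ddd = 58.34
Terminal payoffs (K − S): max(-103.7, 0) = 0, max(-31.47, 0) = 0, max(15.77, 0) = 15.77, max(46.66, 0) = 46.66
Node uu (S = 160.6): continuation = e^(−0.05)·[0.4473·0.0000 + 0.5527·0.0000] = 0.0000; exercise value = 0.0000 ≤ continuation, so V_uu = 0.0000
Node ud (S = 105): continuation = e^(−0.05)·[0.4473·0.0000 + 0.5527·15.7713] = 8.2921; exercise value = 0.0250 ≤ continuation, so V_ud = 8.2921
Node dd (S = 68.64): continuation = e^(−0.05)·[0.4473·15.7713 + 0.5527·46.6581] = 31.2416; exercise value = 36.3625 > continuation, so V_dd = 36.3625 (exercise)
Node u (S = 123.5): continuation = e^(−0.05)·[0.4473·0.0000 + 0.5527·8.2921] = 4.3598; exercise value = 0.0000 ≤ continuation, so V_u = 4.3598
Node d (S = 80.75): continuation = e^(−0.05)·[0.4473·8.2921 + 0.5527·36.3625] = 22.6464; exercise value = 24.2500 > continuation, so V_d = 24.2500 (exercise)
Node 0 (S = 95): continuation = e^(−0.05)·[0.4473·4.3598 + 0.5527·24.2500] = 14.6049; exercise value = 10.0000 ≤ continuation, so V_0 = 14.6049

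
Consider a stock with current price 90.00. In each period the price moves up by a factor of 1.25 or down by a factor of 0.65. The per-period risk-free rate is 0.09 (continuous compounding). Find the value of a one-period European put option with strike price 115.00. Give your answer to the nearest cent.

Risk-neutral probability p = (e^0.09 − 0.65)/(1.25 − 0.65) = 0.4442/0.6000 = 0.7403
Terminal stock prices: S_u = 112.5, S_d = 58.5
Terminal payoffs (K − S): max(2.5, 0) = 2.5, max(56.5, 0) = 56.5
Node 0 (S = 90): V_0 = e^(−0.09)·[0.7403·2.5000 + 0.2597·56.5000] = 15.1021

15.10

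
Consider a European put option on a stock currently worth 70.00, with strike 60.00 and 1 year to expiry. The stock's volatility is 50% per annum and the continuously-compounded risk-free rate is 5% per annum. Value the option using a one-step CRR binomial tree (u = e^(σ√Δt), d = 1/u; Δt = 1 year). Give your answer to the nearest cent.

9.57

CRR parameters: u = e^(σ√Δt) = e^(0.5·√1) = 1.6487, d = 1/u = 0.6065
Per-period rate: rΔt = 0.05·1 = 0.05, so R = e^0.05 = 1.0513
Risk-neutral probability p = (e^0.05 − 0.6065)/(1.6487 − 0.6065) = 0.4447/1.0422 = 0.4267
Terminal stock prices: S_u = 115.4, S_d = 42.46
Terminal payoffs (K − S): max(-55.41, 0) = 0, max(17.54, 0) = 17.54
Node 0 (S = 70): V_0 = e^(−0.05)·[0.4267·0.0000 + 0.5733·17.5429] = 9.5662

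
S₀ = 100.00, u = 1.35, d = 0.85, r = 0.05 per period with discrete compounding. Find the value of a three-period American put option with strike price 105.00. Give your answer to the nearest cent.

12.55

Risk-neutral probability p = (1 + 0.05 − 0.85)/(1.35 − 0.85) = 0.2000/0.5000 = 0.4000
Terminal stock prices: S_uuu = 246, S_uud = 154.9, S_udd = 97.54, S_ddd = 61.41
Terminal payoffs (K − S): max(-141, 0) = 0, max(-49.91, 0) = 0, max(7.463, 0) = 7.463, max(43.59, 0) = 43.59
Node uu (S = 182.3): continuation = 1/1.05·[0.4000·0.0000 + 0.6000·0.0000] = 0.0000; exercise value = 0.0000 ≤ continuation, so V_uu = 0.0000
Node ud (S = 114.8): continuation = 1/1.05·[0.4000·0.0000 + 0.6000·7.4625] = 4.2643; exercise value = 0.0000 ≤ continuation, so V_ud = 4.2643
Node dd (S = 72.25): continuation = 1/1.05·[0.4000·7.4625 + 0.6000·43.5875] = 27.7500; exercise value = 32.7500 > continuation, so V_dd = 32.7500 (exercise)
Node u (S = 135): continuation = 1/1.05·[0.4000·0.0000 + 0.6000·4.2643] = 2.4367; exercise value = 0.0000 ≤ continuation, so V_u = 2.4367
Node d (S = 85): continuation = 1/1.05·[0.4000·4.2643 + 0.6000·32.7500] = 20.3388; exercise value = 20.0000 ≤ continuation, so V_d = 20.3388
Node 0 (S = 100): continuation = 1/1.05·[0.4000·2.4367 + 0.6000·20.3388] = 12.5504; exercise value = 5.0000 ≤ continuation, so V_0 = 12.5504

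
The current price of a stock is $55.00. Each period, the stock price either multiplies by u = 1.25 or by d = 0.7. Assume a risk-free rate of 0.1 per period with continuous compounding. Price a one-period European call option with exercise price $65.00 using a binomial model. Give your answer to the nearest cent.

$2.50

Risk-neutral probability p = (e^0.1 − 0.7)/(1.25 − 0.7) = 0.4052/0.5500 = 0.7367
Terminal stock prices: S_u = 68.75, S_d = 38.5
Terminal payoffs (S − K): max(3.75, 0) = 3.75, max(-26.5, 0) = 0
Node 0 (S = 55): V_0 = e^(−0.1)·[0.7367·3.7500 + 0.2633·0.0000] = 2.4996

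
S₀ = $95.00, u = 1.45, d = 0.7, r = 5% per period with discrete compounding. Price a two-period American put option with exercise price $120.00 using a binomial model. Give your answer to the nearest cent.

Risk-neutral probability p = (1 + 0.05 − 0.7)/(1.45 − 0.7) = 0.3500/0.7500 = 0.4667
Terminal stock prices: S_uu = 199.7, S_ud = 96.42, S_dd = 46.55
Terminal payoffs (K − S): max(-79.74, 0) = 0, max(23.58, 0) = 23.58, max(73.45, 0) = 73.45
Node u (S = 137.8): continuation = 1/1.05·[0.4667·0.0000 + 0.5333·23.5750] = 11.9746; exercise value = 0.0000 ≤ continuation, so V_u = 11.9746
Node d (S = 66.5): continuation = 1/1.05·[0.4667·23.5750 + 0.5333·73.4500] = 47.7857; exercise value = 53.5000 > continuation, so V_d = 53.5000 (exercise)
Node 0 (S = 95): continuation = 1/1.05·[0.4667·11.9746 + 0.5333·53.5000] = 32.4966; exercise value = 25.0000 ≤ continuation, so V_0 = 32.4966

$32.50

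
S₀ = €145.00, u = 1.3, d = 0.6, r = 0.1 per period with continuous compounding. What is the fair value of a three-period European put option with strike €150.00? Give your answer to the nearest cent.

€13.06

Risk-neutral probability p = (e^0.1 − 0.6)/(1.3 − 0.6) = 0.5052/0.7000 = 0.7217
Terminal stock prices: S_uuu = 318.6, S_uud = 147, S_udd = 67.86, S_ddd = 31.32
Terminal payoffs (K − S): max(-168.6, 0) = 0, max(2.97, 0) = 2.97, max(82.14, 0) = 82.14, max(118.7, 0) = 118.7
Node uu (S = 245.1): V_uu = e^(−0.1)·[0.7217·0.0000 + 0.2783·2.9700] = 0.7480
Node ud (S = 113.1): V_ud = e^(−0.1)·[0.7217·2.9700 + 0.2783·82.1400] = 22.6256
Node dd (S = 52.2): V_dd = e^(−0.1)·[0.7217·82.1400 + 0.2783·118.6800] = 83.5256
Node u (S = 188.5): V_u = e^(−0.1)·[0.7217·0.7480 + 0.2783·22.6256] = 6.1865
Node d (S = 87): V_d = e^(−0.1)·[0.7217·22.6256 + 0.2783·83.5256] = 35.8096
Node 0 (S = 145): V_0 = e^(−0.1)·[0.7217·6.1865 + 0.2783·35.8096] = 13.0581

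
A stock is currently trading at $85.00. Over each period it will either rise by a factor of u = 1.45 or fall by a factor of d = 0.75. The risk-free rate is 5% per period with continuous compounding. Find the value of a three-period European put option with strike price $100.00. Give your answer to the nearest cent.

Risk-neutral probability p = (e^0.05 − 0.75)/(1.45 − 0.75) = 0.3013/0.7000 = 0.4304
Terminal stock prices: S_uuu = 259.1, S_uud = 134, S_udd = 69.33, S_ddd = 35.86
Terminal payoffs (K − S): max(-159.1, 0) = 0, max(-34.03, 0) = 0, max(30.67, 0) = 30.67, max(64.14, 0) = 64.14
Node uu (S = 178.7): V_uu = e^(−0.05)·[0.4304·0.0000 + 0.5696·0.0000] = 0.0000
Node ud (S = 92.44): V_ud = e^(−0.05)·[0.4304·0.0000 + 0.5696·30.6719] = 16.6190
Node dd (S = 47.81): V_dd = e^(−0.05)·[0.4304·30.6719 + 0.5696·64.1406] = 47.3104
Node u (S = 123.2): V_u = e^(−0.05)·[0.4304·0.0000 + 0.5696·16.6190] = 9.0047
Node d (S = 63.75): V_d = e^(−0.05)·[0.4304·16.6190 + 0.5696·47.3104] = 32.4381
Node 0 (S = 85): V_0 = e^(−0.05)·[0.4304·9.0047 + 0.5696·32.4381] = 21.2625

$21.26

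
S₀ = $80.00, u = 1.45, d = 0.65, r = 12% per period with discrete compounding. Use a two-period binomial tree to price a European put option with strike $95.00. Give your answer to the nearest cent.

$15.87

Risk-neutral probability p = (1 + 0.12 − 0.65)/(1.45 − 0.65) = 0.4700/0.8000 = 0.5875
Terminal stock prices: S_uu = 168.2, S_ud = 75.4, S_dd = 33.8
Terminal payoffs (K − S): max(-73.2, 0) = 0, max(19.6, 0) = 19.6, max(61.2, 0) = 61.2
Node u (S = 116): V_u = 1/1.12·[0.5875·0.0000 + 0.4125·19.6000] = 7.2187
Node d (S = 52): V_d = 1/1.12·[0.5875·19.6000 + 0.4125·61.2000] = 32.8214
Node 0 (S = 80): V_0 = 1/1.12·[0.5875·7.2187 + 0.4125·32.8214] = 15.8749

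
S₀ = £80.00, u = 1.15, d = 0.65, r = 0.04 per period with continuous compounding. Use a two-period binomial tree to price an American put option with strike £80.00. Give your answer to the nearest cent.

Risk-neutral probability p = (e^0.04 − 0.65)/(1.15 − 0.65) = 0.3908/0.5000 = 0.7816
Terminal stock prices: S_uu = 105.8, S_ud = 59.8, S_dd = 33.8
Terminal payoffs (K − S): max(-25.8, 0) = 0, max(20.2, 0) = 20.2, max(46.2, 0) = 46.2
Node u (S = 92): continuation = e^(−0.04)·[0.7816·0.0000 + 0.2184·20.2000] = 4.2383; exercise value = 0.0000 ≤ continuation, so V_u = 4.2383
Node d (S = 52): continuation = e^(−0.04)·[0.7816·20.2000 + 0.2184·46.2000] = 24.8632; exercise value = 28.0000 > continuation, so V_d = 28.0000 (exercise)
Node 0 (S = 80): continuation = e^(−0.04)·[0.7816·4.2383 + 0.2184·28.0000] = 9.0577; exercise value = 0.0000 ≤ continuation, so V_0 = 9.0577

£9.06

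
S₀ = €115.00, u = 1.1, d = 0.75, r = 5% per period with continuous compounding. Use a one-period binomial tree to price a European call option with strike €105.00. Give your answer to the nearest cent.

€17.60

Risk-neutral probability p = (e^0.05 − 0.75)/(1.1 − 0.75) = 0.3013/0.3500 = 0.8608
Terminal stock prices: S_u = 126.5, S_d = 86.25
Terminal payoffs (S − K): max(21.5, 0) = 21.5, max(-18.75, 0) = 0
Node 0 (S = 115): V_0 = e^(−0.05)·[0.8608·21.5000 + 0.1392·0.0000] = 17.6041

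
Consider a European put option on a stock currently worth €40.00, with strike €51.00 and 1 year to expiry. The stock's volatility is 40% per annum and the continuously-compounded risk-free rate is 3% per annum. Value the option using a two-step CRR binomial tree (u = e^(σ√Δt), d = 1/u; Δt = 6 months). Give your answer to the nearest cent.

€13.41

CRR parameters: u = e^(σ√Δt) = e^(0.4·√0.5) = 1.3269, d = 1/u = 0.7536
Per-period rate: rΔt = 0.03·0.5 = 0.015, so R = e^0.015 = 1.0151
Risk-neutral probability p = (e^0.015 − 0.7536)/(1.3269 − 0.7536) = 0.2615/0.5733 = 0.4561
Terminal stock prices: S_uu = 70.43, S_ud = 40, S_dd = 22.72
Terminal payoffs (K − S): max(-19.43, 0) = 0, max(11, 0) = 11, max(28.28, 0) = 28.28
Node u (S = 53.08): V_u = e^(−0.015)·[0.4561·0.0000 + 0.5439·11.0000] = 5.8936
Node d (S = 30.15): V_d = e^(−0.015)·[0.4561·11.0000 + 0.5439·28.2812] = 20.0952
Node 0 (S = 40): V_0 = e^(−0.015)·[0.4561·5.8936 + 0.5439·20.0952] = 13.4148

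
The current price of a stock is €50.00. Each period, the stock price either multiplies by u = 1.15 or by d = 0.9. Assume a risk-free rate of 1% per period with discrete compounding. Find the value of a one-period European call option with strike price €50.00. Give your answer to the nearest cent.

€3.27

Risk-neutral probability p = (1 + 0.01 − 0.9)/(1.15 − 0.9) = 0.1100/0.2500 = 0.4400
Terminal stock prices: S_u = 57.5, S_d = 45
Terminal payoffs (S − K): max(7.5, 0) = 7.5, max(-5, 0) = 0
Node 0 (S = 50): V_0 = 1/1.01·[0.4400·7.5000 + 0.5600·0.0000] = 3.2673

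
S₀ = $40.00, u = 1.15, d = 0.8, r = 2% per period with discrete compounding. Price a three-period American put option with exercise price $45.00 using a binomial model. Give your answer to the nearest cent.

Risk-neutral probability p = (1 + 0.02 − 0.8)/(1.15 − 0.8) = 0.2200/0.3500 = 0.6286
Terminal stock prices: S_uuu = 60.83, S_uud = 42.32, S_udd = 29.44, S_ddd = 20.48
Terminal payoffs (K − S): max(-15.83, 0) = 0, max(2.68, 0) = 2.68, max(15.56, 0) = 15.56, max(24.52, 0) = 24.52
Node uu (S = 52.9): continuation = 1/1.02·[0.6286·0.0000 + 0.3714·2.6800] = 0.9759; exercise value = 0.0000 ≤ continuation, so V_uu = 0.9759
Node ud (S = 36.8): continuation = 1/1.02·[0.6286·2.6800 + 0.3714·15.5600] = 7.3176; exercise value = 8.2000 > continuation, so V_ud = 8.2000 (exercise)
Node dd (S = 25.6): continuation = 1/1.02·[0.6286·15.5600 + 0.3714·24.5200] = 18.5176; exercise value = 19.4000 > continuation, so V_dd = 19.4000 (exercise)
Node u (S = 46): continuation = 1/1.02·[0.6286·0.9759 + 0.3714·8.2000] = 3.5874; exercise value = 0.0000 ≤ continuation, so V_u = 3.5874
Node d (S = 32): continuation = 1/1.02·[0.6286·8.2000 + 0.3714·19.4000] = 12.1176; exercise value = 13.0000 > continuation, so V_d = 13.0000 (exercise)
Node 0 (S = 40): continuation = 1/1.02·[0.6286·3.5874 + 0.3714·13.0000] = 6.9446; exercise value = 5.0000 ≤ continuation, so V_0 = 6.9446

$6.94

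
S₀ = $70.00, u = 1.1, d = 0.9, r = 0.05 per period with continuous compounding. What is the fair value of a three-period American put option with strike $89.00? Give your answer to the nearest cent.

Risk-neutral probability p = (e^0.05 − 0.9)/(1.1 − 0.9) = 0.1513/0.2000 = 0.7564
Terminal stock prices: S_uuu = 93.17, S_uud = 76.23, S_udd = 62.37, S_ddd = 51.03
Terminal payoffs (K − S): max(-4.17, 0) = 0, max(12.77, 0) = 12.77, max(26.63, 0) = 26.63, max(37.97, 0) = 37.97
Node uu (S = 84.7): continuation = e^(−0.05)·[0.7564·0.0000 + 0.2436·12.7700] = 2.9596; exercise value = 4.3000 > continuation, so V_uu = 4.3000 (exercise)
Node ud (S = 69.3): continuation = e^(−0.05)·[0.7564·12.7700 + 0.2436·26.6300] = 15.3594; exercise value = 19.7000 > continuation, so V_ud = 19.7000 (exercise)
Node dd (S = 56.7): continuation = e^(−0.05)·[0.7564·26.6300 + 0.2436·37.9700] = 27.9594; exercise value = 32.3000 > continuation, so V_dd = 32.3000 (exercise)
Node u (S = 77): continuation = e^(−0.05)·[0.7564·4.3000 + 0.2436·19.7000] = 7.6594; exercise value = 12.0000 > continuation, so V_u = 12.0000 (exercise)
Node d (S = 63): continuation = e^(−0.05)·[0.7564·19.7000 + 0.2436·32.3000] = 21.6594; exercise value = 26.0000 > continuation, so V_d = 26.0000 (exercise)
Node 0 (S = 70): continuation = e^(−0.05)·[0.7564·12.0000 + 0.2436·26.0000] = 14.6594; exercise value = 19.0000 > continuation, so V_0 = 19.0000 (exercise)

$19.00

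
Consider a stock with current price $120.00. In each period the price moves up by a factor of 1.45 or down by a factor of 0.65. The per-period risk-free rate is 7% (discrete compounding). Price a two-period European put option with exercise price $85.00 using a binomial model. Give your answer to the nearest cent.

$6.76

Risk-neutral probability p = (1 + 0.07 − 0.65)/(1.45 − 0.65) = 0.4200/0.8000 = 0.5250
Terminal stock prices: S_uu = 252.3, S_ud = 113.1, S_dd = 50.7
Terminal payoffs (K − S): max(-167.3, 0) = 0, max(-28.1, 0) = 0, max(34.3, 0) = 34.3
Node u (S = 174): V_u = 1/1.07·[0.5250·0.0000 + 0.4750·0.0000] = 0.0000
Node d (S = 78): V_d = 1/1.07·[0.5250·0.0000 + 0.4750·34.3000] = 15.2266
Node 0 (S = 120): V_0 = 1/1.07·[0.5250·0.0000 + 0.4750·15.2266] = 6.7595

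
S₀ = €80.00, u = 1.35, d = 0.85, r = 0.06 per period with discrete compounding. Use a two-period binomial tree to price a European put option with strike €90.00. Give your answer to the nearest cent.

Risk-neutral probability p = (1 + 0.06 − 0.85)/(1.35 − 0.85) = 0.2100/0.5000 = 0.4200
Terminal stock prices: S_uu = 145.8, S_ud = 91.8, S_dd = 57.8
Terminal payoffs (K − S): max(-55.8, 0) = 0, max(-1.8, 0) = 0, max(32.2, 0) = 32.2
Node u (S = 108): V_u = 1/1.06·[0.4200·0.0000 + 0.5800·0.0000] = 0.0000
Node d (S = 68): V_d = 1/1.06·[0.4200·0.0000 + 0.5800·32.2000] = 17.6189
Node 0 (S = 80): V_0 = 1/1.06·[0.4200·0.0000 + 0.5800·17.6189] = 9.6405

€9.64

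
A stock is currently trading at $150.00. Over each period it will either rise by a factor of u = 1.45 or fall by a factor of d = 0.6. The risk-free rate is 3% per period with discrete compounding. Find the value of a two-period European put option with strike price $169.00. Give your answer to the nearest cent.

Risk-neutral probability p = (1 + 0.03 − 0.6)/(1.45 − 0.6) = 0.4300/0.8500 = 0.5059
Terminal stock prices: S_uu = 315.4, S_ud = 130.5, S_dd = 54
Terminal payoffs (K − S): max(-146.4, 0) = 0, max(38.5, 0) = 38.5, max(115, 0) = 115
Node u (S = 217.5): V_u = 1/1.03·[0.5059·0.0000 + 0.4941·38.5000] = 18.4694
Node d (S = 90): V_d = 1/1.03·[0.5059·38.5000 + 0.4941·115.0000] = 74.0777
Node 0 (S = 150): V_0 = 1/1.03·[0.5059·18.4694 + 0.4941·74.0777] = 44.6082

$44.61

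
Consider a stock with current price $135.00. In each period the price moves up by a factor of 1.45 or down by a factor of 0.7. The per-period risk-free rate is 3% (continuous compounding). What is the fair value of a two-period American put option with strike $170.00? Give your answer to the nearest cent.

$48.64

Risk-neutral probability p = (e^0.03 − 0.7)/(1.45 − 0.7) = 0.3305/0.7500 = 0.4406
Terminal stock prices: S_uu = 283.8, S_ud = 137, S_dd = 66.15
Terminal payoffs (K − S): max(-113.8, 0) = 0, max(32.98, 0) = 32.98, max(103.9, 0) = 103.9
Node u (S = 195.8): continuation = e^(−0.03)·[0.4406·0.0000 + 0.5594·32.9750] = 17.9009; exercise value = 0.0000 ≤ continuation, so V_u = 17.9009
Node d (S = 94.5): continuation = e^(−0.03)·[0.4406·32.9750 + 0.5594·103.8500] = 70.4757; exercise value = 75.5000 > continuation, so V_d = 75.5000 (exercise)
Node 0 (S = 135): continuation = e^(−0.03)·[0.4406·17.9009 + 0.5594·75.5000] = 48.6402; exercise value = 35.0000 ≤ continuation, so V_0 = 48.6402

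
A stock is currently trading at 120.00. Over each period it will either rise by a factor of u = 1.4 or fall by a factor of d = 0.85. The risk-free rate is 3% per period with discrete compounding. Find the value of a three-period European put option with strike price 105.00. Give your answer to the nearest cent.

8.72

Risk-neutral probability p = (1 + 0.03 − 0.85)/(1.4 − 0.85) = 0.1800/0.5500 = 0.3273
Terminal stock prices: S_uuu = 329.3, S_uud = 199.9, S_udd = 121.4, S_ddd = 73.69
Terminal payoffs (K − S): max(-224.3, 0) = 0, max(-94.92, 0) = 0, max(-16.38, 0) = 0, max(31.31, 0) = 31.31
Node uu (S = 235.2): V_uu = 1/1.03·[0.3273·0.0000 + 0.6727·0.0000] = 0.0000
Node ud (S = 142.8): V_ud = 1/1.03·[0.3273·0.0000 + 0.6727·0.0000] = 0.0000
Node dd (S = 86.7): V_dd = 1/1.03·[0.3273·0.0000 + 0.6727·31.3050] = 20.4463
Node u (S = 168): V_u = 1/1.03·[0.3273·0.0000 + 0.6727·0.0000] = 0.0000
Node d (S = 102): V_d = 1/1.03·[0.3273·0.0000 + 0.6727·20.4463] = 13.3542
Node 0 (S = 120): V_0 = 1/1.03·[0.3273·0.0000 + 0.6727·13.3542] = 8.7221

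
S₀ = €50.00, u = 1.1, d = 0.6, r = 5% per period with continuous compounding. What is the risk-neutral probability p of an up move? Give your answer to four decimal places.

Risk-neutral probability p = (e^0.05 − 0.6)/(1.1 − 0.6) = 0.4513/0.5000 = 0.9025

p = 0.9025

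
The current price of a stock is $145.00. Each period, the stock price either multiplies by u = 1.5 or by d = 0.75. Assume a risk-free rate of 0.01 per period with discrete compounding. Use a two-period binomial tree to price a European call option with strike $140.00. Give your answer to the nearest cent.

$32.21

Risk-neutral probability p = (1 + 0.01 − 0.75)/(1.5 − 0.75) = 0.2600/0.7500 = 0.3467
Terminal stock prices: S_uu = 326.2, S_ud = 163.1, S_dd = 81.56
Terminal payoffs (S − K): max(186.2, 0) = 186.2, max(23.12, 0) = 23.12, max(-58.44, 0) = 0
Node u (S = 217.5): V_u = 1/1.01·[0.3467·186.2500 + 0.6533·23.1250] = 78.8861
Node d (S = 108.8): V_d = 1/1.01·[0.3467·23.1250 + 0.6533·0.0000] = 7.9373
Node 0 (S = 145): V_0 = 1/1.01·[0.3467·78.8861 + 0.6533·7.9373] = 32.2108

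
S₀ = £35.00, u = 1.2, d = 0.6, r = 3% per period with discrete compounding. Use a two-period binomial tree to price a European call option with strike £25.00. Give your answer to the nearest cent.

Risk-neutral probability p = (1 + 0.03 − 0.6)/(1.2 − 0.6) = 0.4300/0.6000 = 0.7167
Terminal stock prices: S_uu = 50.4, S_ud = 25.2, S_dd = 12.6
Terminal payoffs (S − K): max(25.4, 0) = 25.4, max(0.2, 0) = 0.2, max(-12.4, 0) = 0
Node u (S = 42): V_u = 1/1.03·[0.7167·25.4000 + 0.2833·0.2000] = 17.7282
Node d (S = 21): V_d = 1/1.03·[0.7167·0.2000 + 0.2833·0.0000] = 0.1392
Node 0 (S = 35): V_0 = 1/1.03·[0.7167·17.7282 + 0.2833·0.1392] = 12.3734

£12.37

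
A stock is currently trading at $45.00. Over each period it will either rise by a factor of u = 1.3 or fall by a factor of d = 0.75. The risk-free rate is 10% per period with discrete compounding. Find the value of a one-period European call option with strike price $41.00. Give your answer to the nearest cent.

Risk-neutral probability p = (1 + 0.1 − 0.75)/(1.3 − 0.75) = 0.3500/0.5500 = 0.6364
Terminal stock prices: S_u = 58.5, S_d = 33.75
Terminal payoffs (S − K): max(17.5, 0) = 17.5, max(-7.25, 0) = 0
Node 0 (S = 45): V_0 = 1/1.1·[0.6364·17.5000 + 0.3636·0.0000] = 10.1240

$10.12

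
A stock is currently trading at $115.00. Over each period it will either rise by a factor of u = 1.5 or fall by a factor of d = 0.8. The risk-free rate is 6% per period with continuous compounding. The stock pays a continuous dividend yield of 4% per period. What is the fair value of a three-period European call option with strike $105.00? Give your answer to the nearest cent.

Per-period risk-free factor R = e^0.06 = 1.0618; dividend-adjusted growth = e^(0.06−0.04) = 1.0202.
Risk-neutral probability p = (1.0202 − 0.8)/(1.5 − 0.8) = 0.2202/0.7000 = 0.3146
Terminal stock prices: S_uuu = 388.1, S_uud = 207, S_udd = 110.4, S_ddd = 58.88
Terminal payoffs (S − K): max(283.1, 0) = 283.1, max(102, 0) = 102, max(5.4, 0) = 5.4, max(-46.12, 0) = 0
Node uu (S = 258.8): V_uu = e^(−0.06)·[0.3146·283.1250 + 0.6854·102.0000] = 149.7190
Node ud (S = 138): V_ud = e^(−0.06)·[0.3146·102.0000 + 0.6854·5.4000] = 33.7037
Node dd (S = 73.6): V_dd = e^(−0.06)·[0.3146·5.4000 + 0.6854·0.0000] = 1.5998
Node u (S = 172.5): V_u = e^(−0.06)·[0.3146·149.7190 + 0.6854·33.7037] = 66.1109
Node d (S = 92): V_d = e^(−0.06)·[0.3146·33.7037 + 0.6854·1.5998] = 11.0175
Node 0 (S = 115): V_0 = e^(−0.06)·[0.3146·66.1109 + 0.6854·11.0175] = 26.6975

$26.70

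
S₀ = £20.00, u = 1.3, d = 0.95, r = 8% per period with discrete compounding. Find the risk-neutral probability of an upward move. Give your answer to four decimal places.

p = 0.3714

Risk-neutral probability p = (1 + 0.08 − 0.95)/(1.3 − 0.95) = 0.1300/0.3500 = 0.3714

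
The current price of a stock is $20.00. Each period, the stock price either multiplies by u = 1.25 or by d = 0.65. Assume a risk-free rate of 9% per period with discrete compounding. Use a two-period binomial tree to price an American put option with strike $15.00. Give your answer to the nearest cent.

Risk-neutral probability p = (1 + 0.09 − 0.65)/(1.25 − 0.65) = 0.4400/0.6000 = 0.7333
Terminal stock prices: S_uu = 31.25, S_ud = 16.25, S_dd = 8.45
Terminal payoffs (K − S): max(-16.25, 0) = 0, max(-1.25, 0) = 0, max(6.55, 0) = 6.55
Node u (S = 25): continuation = 1/1.09·[0.7333·0.0000 + 0.2667·0.0000] = 0.0000; exercise value = 0.0000 ≤ continuation, so V_u = 0.0000
Node d (S = 13): continuation = 1/1.09·[0.7333·0.0000 + 0.2667·6.5500] = 1.6024; exercise value = 2.0000 > continuation, so V_d = 2.0000 (exercise)
Node 0 (S = 20): continuation = 1/1.09·[0.7333·0.0000 + 0.2667·2.0000] = 0.4893; exercise value = 0.0000 ≤ continuation, so V_0 = 0.4893

$0.49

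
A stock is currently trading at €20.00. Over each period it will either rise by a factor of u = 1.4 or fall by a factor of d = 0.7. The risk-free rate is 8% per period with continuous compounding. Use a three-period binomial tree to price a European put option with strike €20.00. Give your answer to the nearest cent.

Risk-neutral probability p = (e^0.08 − 0.7)/(1.4 − 0.7) = 0.3833/0.7000 = 0.5476
Terminal stock prices: S_uuu = 54.88, S_uud = 27.44, S_udd = 13.72, S_ddd = 6.86
Terminal payoffs (K − S): max(-34.88, 0) = 0, max(-7.44, 0) = 0, max(6.28, 0) = 6.28, max(13.14, 0) = 13.14
Node uu (S = 39.2): V_uu = e^(−0.08)·[0.5476·0.0000 + 0.4524·0.0000] = 0.0000
Node ud (S = 19.6): V_ud = e^(−0.08)·[0.5476·0.0000 + 0.4524·6.2800] = 2.6229
Node dd (S = 9.8): V_dd = e^(−0.08)·[0.5476·6.2800 + 0.4524·13.1400] = 8.6623
Node u (S = 28): V_u = e^(−0.08)·[0.5476·0.0000 + 0.4524·2.6229] = 1.0955
Node d (S = 14): V_d = e^(−0.08)·[0.5476·2.6229 + 0.4524·8.6623] = 4.9437
Node 0 (S = 20): V_0 = e^(−0.08)·[0.5476·1.0955 + 0.4524·4.9437] = 2.6185

€2.62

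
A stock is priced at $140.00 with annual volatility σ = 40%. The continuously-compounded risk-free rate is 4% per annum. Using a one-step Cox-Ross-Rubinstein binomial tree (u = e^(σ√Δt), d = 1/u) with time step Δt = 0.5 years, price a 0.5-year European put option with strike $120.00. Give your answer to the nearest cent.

CRR parameters: u = e^(σ√Δt) = e^(0.4·√0.5) = 1.3269, d = 1/u = 0.7536
Per-period rate: rΔt = 0.04·0.5 = 0.02, so R = e^0.02 = 1.0202
Risk-neutral probability p = (e^0.02 − 0.7536)/(1.3269 − 0.7536) = 0.2666/0.5733 = 0.4650
Terminal stock prices: S_u = 185.8, S_d = 105.5
Terminal payoffs (K − S): max(-65.77, 0) = 0, max(14.49, 0) = 14.49
Node 0 (S = 140): V_0 = e^(−0.02)·[0.4650·0.0000 + 0.5350·14.4906] = 7.5990

$7.60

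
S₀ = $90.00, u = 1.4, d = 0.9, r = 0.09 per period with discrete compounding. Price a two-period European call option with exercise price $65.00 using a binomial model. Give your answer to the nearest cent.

Risk-neutral probability p = (1 + 0.09 − 0.9)/(1.4 − 0.9) = 0.1900/0.5000 = 0.3800
Terminal stock prices: S_uu = 176.4, S_ud = 113.4, S_dd = 72.9
Terminal payoffs (S − K): max(111.4, 0) = 111.4, max(48.4, 0) = 48.4, max(7.9, 0) = 7.9
Node u (S = 126): V_u = 1/1.09·[0.3800·111.4000 + 0.6200·48.4000] = 66.3670
Node d (S = 81): V_d = 1/1.09·[0.3800·48.4000 + 0.6200·7.9000] = 21.3670
Node 0 (S = 90): V_0 = 1/1.09·[0.3800·66.3670 + 0.6200·21.3670] = 35.2908

$35.29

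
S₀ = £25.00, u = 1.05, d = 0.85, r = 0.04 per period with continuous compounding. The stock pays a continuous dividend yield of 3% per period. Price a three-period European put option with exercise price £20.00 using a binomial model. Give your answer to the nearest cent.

Per-period risk-free factor R = e^0.04 = 1.0408; dividend-adjusted growth = e^(0.04−0.03) = 1.0101.
Risk-neutral probability p = (1.0101 − 0.85)/(1.05 − 0.85) = 0.1601/0.2000 = 0.8003
Terminal stock prices: S_uuu = 28.94, S_uud = 23.43, S_udd = 18.97, S_ddd = 15.35
Terminal payoffs (K − S): max(-8.941, 0) = 0, max(-3.428, 0) = 0, max(1.034, 0) = 1.034, max(4.647, 0) = 4.647
Node uu (S = 27.56): V_uu = e^(−0.04)·[0.8003·0.0000 + 0.1997·0.0000] = 0.0000
Node ud (S = 22.31): V_ud = e^(−0.04)·[0.8003·0.0000 + 0.1997·1.0344] = 0.1985
Node dd (S = 18.06): V_dd = e^(−0.04)·[0.8003·1.0344 + 0.1997·4.6469] = 1.6871
Node u (S = 26.25): V_u = e^(−0.04)·[0.8003·0.0000 + 0.1997·0.1985] = 0.0381
Node d (S = 21.25): V_d = e^(−0.04)·[0.8003·0.1985 + 0.1997·1.6871] = 0.4764
Node 0 (S = 25): V_0 = e^(−0.04)·[0.8003·0.0381 + 0.1997·0.4764] = 0.1207

£0.12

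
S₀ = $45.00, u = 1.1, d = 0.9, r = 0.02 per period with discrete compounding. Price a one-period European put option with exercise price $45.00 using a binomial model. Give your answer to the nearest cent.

Risk-neutral probability p = (1 + 0.02 − 0.9)/(1.1 − 0.9) = 0.1200/0.2000 = 0.6000
Terminal stock prices: S_u = 49.5, S_d = 40.5
Terminal payoffs (K − S): max(-4.5, 0) = 0, max(4.5, 0) = 4.5
Node 0 (S = 45): V_0 = 1/1.02·[0.6000·0.0000 + 0.4000·4.5000] = 1.7647

$1.76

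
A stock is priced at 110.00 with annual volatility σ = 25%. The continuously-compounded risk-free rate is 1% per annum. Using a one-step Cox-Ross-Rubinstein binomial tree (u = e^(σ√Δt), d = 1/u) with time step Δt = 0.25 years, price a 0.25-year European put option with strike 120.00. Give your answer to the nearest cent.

11.92

CRR parameters: u = e^(σ√Δt) = e^(0.25·√0.25) = 1.1331, d = 1/u = 0.8825
Per-period rate: rΔt = 0.01·0.25 = 0.0025, so R = e^0.0025 = 1.0025
Risk-neutral probability p = (e^0.0025 − 0.8825)/(1.1331 − 0.8825) = 0.1200/0.2507 = 0.4788
Terminal stock prices: S_u = 124.6, S_d = 97.07
Terminal payoffs (K − S): max(-4.646, 0) = 0, max(22.93, 0) = 22.93
Node 0 (S = 110): V_0 = e^(−0.0025)·[0.4788·0.0000 + 0.5212·22.9253] = 11.9194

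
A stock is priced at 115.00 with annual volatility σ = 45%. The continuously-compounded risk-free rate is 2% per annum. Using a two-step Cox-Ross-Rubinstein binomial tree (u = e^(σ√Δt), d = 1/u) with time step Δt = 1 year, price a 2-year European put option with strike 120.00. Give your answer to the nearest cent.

26.73

CRR parameters: u = e^(σ√Δt) = e^(0.45·√1) = 1.5683, d = 1/u = 0.6376
Per-period rate: rΔt = 0.02·1 = 0.02, so R = e^0.02 = 1.0202
Risk-neutral probability p = (e^0.02 − 0.6376)/(1.5683 − 0.6376) = 0.3826/0.9307 = 0.4111
Terminal stock prices: S_uu = 282.9, S_ud = 115, S_dd = 46.76
Terminal payoffs (K − S): max(-162.9, 0) = 0, max(5, 0) = 5, max(73.24, 0) = 73.24
Node u (S = 180.4): V_u = e^(−0.02)·[0.4111·0.0000 + 0.5889·5.0000] = 2.8864
Node d (S = 73.33): V_d = e^(−0.02)·[0.4111·5.0000 + 0.5889·73.2445] = 44.2966
Node 0 (S = 115): V_0 = e^(−0.02)·[0.4111·2.8864 + 0.5889·44.2966] = 26.7342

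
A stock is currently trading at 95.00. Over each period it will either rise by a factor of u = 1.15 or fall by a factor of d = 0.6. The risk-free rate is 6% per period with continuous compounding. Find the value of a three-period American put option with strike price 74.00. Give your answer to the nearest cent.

Risk-neutral probability p = (e^0.06 − 0.6)/(1.15 − 0.6) = 0.4618/0.5500 = 0.8397
Terminal stock prices: S_uuu = 144.5, S_uud = 75.38, S_udd = 39.33, S_ddd = 20.52
Terminal payoffs (K − S): max(-70.48, 0) = 0, max(-1.382, 0) = 0, max(34.67, 0) = 34.67, max(53.48, 0) = 53.48
Node uu (S = 125.6): continuation = e^(−0.06)·[0.8397·0.0000 + 0.1603·0.0000] = 0.0000; exercise value = 0.0000 ≤ continuation, so V_uu = 0.0000
Node ud (S = 65.55): continuation = e^(−0.06)·[0.8397·0.0000 + 0.1603·34.6700] = 5.2339; exercise value = 8.4500 > continuation, so V_ud = 8.4500 (exercise)
Node dd (S = 34.2): continuation = e^(−0.06)·[0.8397·34.6700 + 0.1603·53.4800] = 35.4906; exercise value = 39.8000 > continuation, so V_dd = 39.8000 (exercise)
Node u (S = 109.2): continuation = e^(−0.06)·[0.8397·0.0000 + 0.1603·8.4500] = 1.2756; exercise value = 0.0000 ≤ continuation, so V_u = 1.2756
Node d (S = 57): continuation = e^(−0.06)·[0.8397·8.4500 + 0.1603·39.8000] = 12.6906; exercise value = 17.0000 > continuation, so V_d = 17.0000 (exercise)
Node 0 (S = 95): continuation = e^(−0.06)·[0.8397·1.2756 + 0.1603·17.0000] = 3.5751; exercise value = 0.0000 ≤ continuation, so V_0 = 3.5751

3.58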